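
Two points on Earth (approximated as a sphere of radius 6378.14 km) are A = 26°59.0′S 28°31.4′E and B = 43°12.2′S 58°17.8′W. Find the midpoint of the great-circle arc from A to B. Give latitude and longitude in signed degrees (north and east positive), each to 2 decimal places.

-43.92°, -9.48°

The central angle between A and B is δ = 1.2168 rad.
With f = 0.5, the slerp weights are sin((1−f)δ)/sin δ = 0.6093 and sin(fδ)/sin δ = 0.6093.
Weighted sum of the unit vectors: (0.6093)·(0.7830,0.4255,-0.4537) + (0.6093)·(0.3831,-0.6202,-0.6846) = (0.7105, -0.1186, -0.6936).
Converting back: φ = atan2(z, √(x²+y²)) = -43.92°, λ = atan2(y, x) = -9.48°.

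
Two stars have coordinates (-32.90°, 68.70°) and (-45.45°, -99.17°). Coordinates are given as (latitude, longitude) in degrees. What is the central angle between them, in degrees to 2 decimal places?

100.88°

In radians: φ₁ = -0.5742, φ₂ = -0.7933, Δλ = -167.870° = -2.9299 rad.
cos c = sin φ₁ sin φ₂ + cos φ₁ cos φ₂ cos Δλ = (-0.5432)(-0.7126) + (0.8396)(0.7015)(-0.9777) = -0.18878,
so c = arccos(-0.18878) = 1.76072 rad.
So the angular separation is 100.88°.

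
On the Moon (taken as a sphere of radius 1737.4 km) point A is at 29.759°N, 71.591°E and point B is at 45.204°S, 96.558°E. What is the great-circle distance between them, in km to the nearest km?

2375 km

In radians: φ₁ = 0.5194, φ₂ = -0.7890, Δλ = 24.967° = 0.4358 rad.
cos c = sin φ₁ sin φ₂ + cos φ₁ cos φ₂ cos Δλ = (0.4964)(-0.7096) + (0.8681)(0.7046)(0.9066) = 0.20228,
so c = arccos(0.20228) = 1.36711 rad.
Distance = R·c = 1737.4 × 1.3671 ≈ 2375 km.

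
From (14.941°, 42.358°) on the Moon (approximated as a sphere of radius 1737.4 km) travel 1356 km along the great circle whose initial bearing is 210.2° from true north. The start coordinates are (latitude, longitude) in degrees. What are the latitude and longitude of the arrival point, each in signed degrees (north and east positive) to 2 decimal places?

-23.85°, 19.59°

Angular distance δ = d/R = 1356/1737.4 = 0.78048 rad; initial bearing θ = 3.6687 rad.
sin φ₂ = sin φ₁ cos δ + cos φ₁ sin δ cos θ = (0.2578)(0.7106) + (0.9662)(0.7036)(-0.8643) = -0.4044, so φ₂ = -23.85°.
Δλ = atan2(sin θ sin δ cos φ₁, cos δ − sin φ₁ sin φ₂) = atan2(-0.3420, 0.8148) = -22.767°.
λ₂ = 42.358° − 22.767° = 19.59°.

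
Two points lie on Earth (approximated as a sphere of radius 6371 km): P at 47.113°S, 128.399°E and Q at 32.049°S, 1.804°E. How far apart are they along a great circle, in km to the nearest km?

9721 km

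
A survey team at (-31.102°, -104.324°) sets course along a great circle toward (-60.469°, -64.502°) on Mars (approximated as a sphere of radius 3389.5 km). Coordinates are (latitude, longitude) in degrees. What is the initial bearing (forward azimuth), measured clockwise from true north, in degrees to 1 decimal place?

Δλ = 39.822° = 0.6950 rad.
y = sin Δλ · cos φ₂ = (0.6404)(0.4929) = 0.3157
x = cos φ₁ sin φ₂ − sin φ₁ cos φ₂ cos Δλ = (0.8562)(-0.8701) − (-0.5166)(0.4929)(0.7680) = -0.5495
θ = atan2(y, x) = 150.12°, so the bearing is 150.1°.

150.1°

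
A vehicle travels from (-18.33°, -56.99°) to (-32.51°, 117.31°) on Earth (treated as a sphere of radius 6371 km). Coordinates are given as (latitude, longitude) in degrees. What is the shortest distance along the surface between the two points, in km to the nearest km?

With latitudes φ₁ = -18.330°, φ₂ = -32.510° and longitude difference Δλ = 174.300°:
cos c = sin φ₁ sin φ₂ + cos φ₁ cos φ₂ cos Δλ = (-0.3145)(-0.5374) + (0.9493)(0.8433)(-0.9951) = -0.62753,
so c = arccos(-0.62753) = 2.24917 rad.
Distance = R·c = 6371 × 2.2492 ≈ 14329 km.

14329 km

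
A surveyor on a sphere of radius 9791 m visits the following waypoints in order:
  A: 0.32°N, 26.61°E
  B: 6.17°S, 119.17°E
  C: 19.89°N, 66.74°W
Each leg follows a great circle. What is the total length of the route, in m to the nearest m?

44038 m

Leg A→B: central angle 1.6158 rad, distance 15820.5 m.
Leg B→C: central angle 2.8820 rad, distance 28217.8 m.
Total: 15820.5 + 28217.8 ≈ 44038 m.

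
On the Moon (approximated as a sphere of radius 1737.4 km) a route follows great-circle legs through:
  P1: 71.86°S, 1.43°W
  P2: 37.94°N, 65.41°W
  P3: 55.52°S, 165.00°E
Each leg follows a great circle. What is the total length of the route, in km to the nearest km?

7908 km

Leg P1→P2: central angle 2.0675 rad, distance 3592.1 km.
Leg P2→P3: central angle 2.4838 rad, distance 4315.4 km.
Total: 3592.1 + 4315.4 ≈ 7908 km.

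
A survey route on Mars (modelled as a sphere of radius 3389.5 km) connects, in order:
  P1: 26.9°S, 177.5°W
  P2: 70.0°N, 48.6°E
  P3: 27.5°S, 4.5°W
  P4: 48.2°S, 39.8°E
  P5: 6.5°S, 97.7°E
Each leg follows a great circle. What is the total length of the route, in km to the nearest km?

Leg P1→P2: central angle 2.2609 rad, distance 7663.4 km.
Leg P2→P3: central angle 1.8253 rad, distance 6186.8 km.
Leg P3→P4: central angle 0.6961 rad, distance 2359.4 km.
Leg P4→P5: central angle 1.1193 rad, distance 3793.9 km.
Total: 7663.4 + 6186.8 + 2359.4 + 3793.9 ≈ 20004 km.

20004 km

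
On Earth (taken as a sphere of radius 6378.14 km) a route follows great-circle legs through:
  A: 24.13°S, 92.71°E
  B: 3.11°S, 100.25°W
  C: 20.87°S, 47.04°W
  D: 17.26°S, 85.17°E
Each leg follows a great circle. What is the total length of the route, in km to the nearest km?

36096 km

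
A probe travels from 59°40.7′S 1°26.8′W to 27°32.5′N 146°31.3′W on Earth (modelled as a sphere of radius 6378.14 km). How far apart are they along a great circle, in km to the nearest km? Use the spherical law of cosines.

In radians: φ₁ = -1.0416, φ₂ = 0.4807, Δλ = -145.075° = -2.5320 rad.
cos c = sin φ₁ sin φ₂ + cos φ₁ cos φ₂ cos Δλ = (-0.8632)(0.4624) + (0.5049)(0.8867)(-0.8199) = -0.76616,
so c = arccos(-0.76616) = 2.44364 rad.
Distance = R·c = 6378.14 × 2.4436 ≈ 15586 km.

15586 km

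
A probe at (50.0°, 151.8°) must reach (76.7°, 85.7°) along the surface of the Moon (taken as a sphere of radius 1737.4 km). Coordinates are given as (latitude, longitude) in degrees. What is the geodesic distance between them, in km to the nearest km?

1102 km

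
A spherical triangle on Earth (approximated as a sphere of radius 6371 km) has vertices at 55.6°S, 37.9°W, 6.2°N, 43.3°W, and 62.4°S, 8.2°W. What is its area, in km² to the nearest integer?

Side lengths (central angles): a = 1.2858, b = 0.2888, c = 1.0814 rad; semiperimeter s = 1.3280.
By l'Huilier's theorem, tan(E/4) = √[tan(s/2) tan((s−a)/2) tan((s−b)/2) tan((s−c)/2)], giving spherical excess E = 0.1368 rad.
Area = E·R² = 0.1368 × (6371)² ≈ 5554134 km².

5554134 km²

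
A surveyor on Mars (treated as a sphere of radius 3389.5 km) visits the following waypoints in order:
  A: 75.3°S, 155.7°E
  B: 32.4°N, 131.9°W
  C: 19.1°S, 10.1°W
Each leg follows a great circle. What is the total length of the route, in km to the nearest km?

Leg A→B: central angle 2.0415 rad, distance 6919.6 km.
Leg B→C: central angle 2.2090 rad, distance 7487.4 km.
Total: 6919.6 + 7487.4 ≈ 14407 km.

14407 km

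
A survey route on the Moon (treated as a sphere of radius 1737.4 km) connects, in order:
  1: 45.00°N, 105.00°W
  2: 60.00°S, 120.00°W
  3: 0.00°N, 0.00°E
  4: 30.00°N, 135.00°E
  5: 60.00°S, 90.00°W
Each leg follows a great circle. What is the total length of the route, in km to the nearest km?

Leg 1→2: central angle 1.8451 rad, distance 3205.7 km.
Leg 2→3: central angle 1.8235 rad, distance 3168.1 km.
Leg 3→4: central angle 2.2299 rad, distance 3874.1 km.
Leg 4→5: central angle 2.4027 rad, distance 4174.4 km.
Total: 3205.7 + 3168.1 + 3874.1 + 4174.4 ≈ 14422 km.

14422 km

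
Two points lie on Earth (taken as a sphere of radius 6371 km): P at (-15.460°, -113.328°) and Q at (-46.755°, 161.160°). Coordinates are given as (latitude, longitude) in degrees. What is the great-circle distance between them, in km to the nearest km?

8425 km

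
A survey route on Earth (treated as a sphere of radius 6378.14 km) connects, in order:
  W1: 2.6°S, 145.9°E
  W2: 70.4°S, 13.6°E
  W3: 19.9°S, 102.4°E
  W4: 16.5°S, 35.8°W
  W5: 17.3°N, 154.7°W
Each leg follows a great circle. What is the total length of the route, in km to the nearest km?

Leg W1→W2: central angle 1.7546 rad, distance 11191.3 km.
Leg W2→W3: central angle 1.2374 rad, distance 7892.3 km.
Leg W3→W4: central angle 2.1839 rad, distance 13929.3 km.
Leg W4→W5: central angle 2.1257 rad, distance 13558.1 km.
Total: 11191.3 + 7892.3 + 13929.3 + 13558.1 ≈ 46571 km.

46571 km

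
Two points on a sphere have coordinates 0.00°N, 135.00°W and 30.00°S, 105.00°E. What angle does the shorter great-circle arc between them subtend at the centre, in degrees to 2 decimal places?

Let φ₁ = 0.0000 rad, φ₂ = -0.5236 rad, and Δλ = -2.0944 rad.
cos c = sin φ₁ sin φ₂ + cos φ₁ cos φ₂ cos Δλ = (0.0000)(-0.5000) + (1.0000)(0.8660)(-0.5000) = -0.43301,
so c = arccos(-0.43301) = 2.01863 rad.
So the angular separation is 115.66°.

115.66°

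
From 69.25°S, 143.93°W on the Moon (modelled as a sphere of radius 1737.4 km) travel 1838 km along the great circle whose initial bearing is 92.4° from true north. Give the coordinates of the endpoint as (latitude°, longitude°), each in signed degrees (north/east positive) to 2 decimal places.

Angular distance δ = d/R = 1838/1737.4 = 1.05790 rad; initial bearing θ = 1.6127 rad.
sin φ₂ = sin φ₁ cos δ + cos φ₁ sin δ cos θ = (-0.9351)(0.4907) + (0.3543)(0.8713)(-0.0419) = -0.4718, so φ₂ = -28.15°.
Δλ = atan2(sin θ sin δ cos φ₁, cos δ − sin φ₁ sin φ₂) = atan2(0.3084, 0.0495) = 80.881°.
λ₂ = -143.930° + 80.881° = -63.05°.

-28.15°, -63.05°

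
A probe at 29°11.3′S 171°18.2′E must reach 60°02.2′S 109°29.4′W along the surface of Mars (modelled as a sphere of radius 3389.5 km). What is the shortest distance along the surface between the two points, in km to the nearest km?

With latitudes φ₁ = -29.188°, φ₂ = -60.037° and longitude difference Δλ = 79.207°:
cos c = sin φ₁ sin φ₂ + cos φ₁ cos φ₂ cos Δλ = (-0.4877)(-0.8663) + (0.8730)(0.4994)(0.1873) = 0.50415,
so c = arccos(0.50415) = 1.04239 rad.
Distance = R·c = 3389.5 × 1.0424 ≈ 3533 km.

3533 km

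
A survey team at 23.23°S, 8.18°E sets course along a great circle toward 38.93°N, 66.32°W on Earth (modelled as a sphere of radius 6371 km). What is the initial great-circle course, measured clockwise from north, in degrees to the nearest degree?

Δλ = -74.500° = -1.3003 rad.
y = sin Δλ · cos φ₂ = (-0.9636)(0.7779) = -0.7496
x = cos φ₁ sin φ₂ − sin φ₁ cos φ₂ cos Δλ = (0.9189)(0.6284) − (-0.3944)(0.7779)(0.2672) = 0.6594
θ = atan2(y, x) = -48.66°; adding 360° gives 311°.

311°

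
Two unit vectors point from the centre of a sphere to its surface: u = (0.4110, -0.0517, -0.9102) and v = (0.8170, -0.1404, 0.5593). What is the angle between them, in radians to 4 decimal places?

1.7376 rad

u·v = -0.1660; |u| = 1.0000, |v| = 1.0000.
cos θ = (u·v)/(|u||v|) = -0.1660, so θ = 1.7376 rad.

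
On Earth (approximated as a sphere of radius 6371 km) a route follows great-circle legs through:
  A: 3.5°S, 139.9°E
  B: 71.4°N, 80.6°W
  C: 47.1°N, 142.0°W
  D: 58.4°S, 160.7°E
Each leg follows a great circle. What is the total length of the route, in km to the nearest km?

28915 km

Leg A→B: central angle 1.8754 rad, distance 11948.4 km.
Leg B→C: central angle 0.6465 rad, distance 4118.7 km.
Leg C→D: central angle 2.0167 rad, distance 12848.1 km.
Total: 11948.4 + 4118.7 + 12848.1 ≈ 28915 km.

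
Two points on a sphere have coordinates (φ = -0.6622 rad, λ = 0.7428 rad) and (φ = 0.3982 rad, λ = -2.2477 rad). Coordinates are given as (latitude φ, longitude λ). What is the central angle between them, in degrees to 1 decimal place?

163.2°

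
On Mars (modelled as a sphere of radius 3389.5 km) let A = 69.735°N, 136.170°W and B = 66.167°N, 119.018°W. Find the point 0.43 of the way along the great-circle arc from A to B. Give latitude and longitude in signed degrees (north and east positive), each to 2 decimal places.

Central angle δ = 0.1279 rad. Interpolating on the sphere with fraction f = 0.43:
P = [sin((1−f)δ)·A + sin(fδ)·B] / sin δ = 0.5711·A + 0.4310·B in Cartesian coordinates,
giving P = (-0.2272, -0.2893, 0.9299), i.e. latitude 68.42°, longitude -128.14°.

68.42°, -128.14°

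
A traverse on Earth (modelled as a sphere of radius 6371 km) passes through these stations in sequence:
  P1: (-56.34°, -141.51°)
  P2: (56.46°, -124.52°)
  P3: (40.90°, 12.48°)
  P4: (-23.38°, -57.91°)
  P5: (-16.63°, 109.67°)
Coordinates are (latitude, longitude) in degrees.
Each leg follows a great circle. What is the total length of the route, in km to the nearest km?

46642 km

Leg P1→P2: central angle 1.9833 rad, distance 12635.4 km.
Leg P2→P3: central angle 1.3281 rad, distance 8461.5 km.
Leg P3→P4: central angle 1.5978 rad, distance 10179.4 km.
Leg P4→P5: central angle 2.4119 rad, distance 15365.9 km.
Total: 12635.4 + 8461.5 + 10179.4 + 15365.9 ≈ 46642 km.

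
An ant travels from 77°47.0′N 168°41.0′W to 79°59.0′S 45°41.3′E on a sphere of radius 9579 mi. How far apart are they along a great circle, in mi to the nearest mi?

28946 mi

With latitudes φ₁ = 77.783°, φ₂ = -79.983° and longitude difference Δλ = -145.628°:
Haversine: a = sin²(Δφ/2) + cos φ₁ cos φ₂ sin²(Δλ/2) = 0.9628 + (0.2116)(0.1739)(0.9127) = 0.99642.
Central angle c = 2·arcsin(√a) = 3.02182 rad.
Distance = R·c = 9579 × 3.0218 ≈ 28946 mi.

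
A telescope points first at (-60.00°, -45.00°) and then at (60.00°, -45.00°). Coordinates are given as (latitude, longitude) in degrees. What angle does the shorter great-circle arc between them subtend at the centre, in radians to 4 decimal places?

In radians: φ₁ = -1.0472, φ₂ = 1.0472, Δλ = 0.000° = 0.0000 rad.
cos c = sin φ₁ sin φ₂ + cos φ₁ cos φ₂ cos Δλ = (-0.8660)(0.8660) + (0.5000)(0.5000)(1.0000) = -0.50000,
so c = arccos(-0.50000) = 2.09440 rad.
So the angular separation is 2.0944 rad.

2.0944 rad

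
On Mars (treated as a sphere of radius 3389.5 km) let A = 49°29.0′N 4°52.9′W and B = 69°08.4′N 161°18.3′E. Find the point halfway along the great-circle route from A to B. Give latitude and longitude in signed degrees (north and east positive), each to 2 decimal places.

79.45°, 10.75°

The central angle between A and B is δ = 1.0636 rad.
With f = 0.5, the slerp weights are sin((1−f)δ)/sin δ = 0.5801 and sin(fδ)/sin δ = 0.5801.
Weighted sum of the unit vectors: (0.5801)·(0.6473,-0.0553,0.7602) + (0.5801)·(-0.3373,0.1141,0.9345) = (0.1798, 0.0341, 0.9831).
Converting back: φ = atan2(z, √(x²+y²)) = 79.45°, λ = atan2(y, x) = 10.75°.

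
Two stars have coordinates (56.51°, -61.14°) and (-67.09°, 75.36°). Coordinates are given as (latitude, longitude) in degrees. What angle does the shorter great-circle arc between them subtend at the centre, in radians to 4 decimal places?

2.7492 rad

With latitudes φ₁ = 56.510°, φ₂ = -67.090° and longitude difference Δλ = 136.500°:
Haversine: a = sin²(Δφ/2) + cos φ₁ cos φ₂ sin²(Δλ/2) = 0.7767 + (0.5518)(0.3893)(0.8627) = 0.96200.
Central angle c = 2·arcsin(√a) = 2.74923 rad.
So the angular separation is 2.7492 rad.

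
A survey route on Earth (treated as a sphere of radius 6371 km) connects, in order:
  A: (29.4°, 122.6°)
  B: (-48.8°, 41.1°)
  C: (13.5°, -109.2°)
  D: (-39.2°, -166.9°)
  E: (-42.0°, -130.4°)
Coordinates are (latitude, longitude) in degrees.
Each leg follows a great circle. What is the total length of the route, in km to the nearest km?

38523 km

Leg A→B: central angle 1.8593 rad, distance 11845.8 km.
Leg B→C: central angle 2.3920 rad, distance 15239.7 km.
Leg C→D: central angle 1.3128 rad, distance 8364.1 km.
Leg D→E: central angle 0.4825 rad, distance 3073.9 km.
Total: 11845.8 + 15239.7 + 8364.1 + 3073.9 ≈ 38523 km.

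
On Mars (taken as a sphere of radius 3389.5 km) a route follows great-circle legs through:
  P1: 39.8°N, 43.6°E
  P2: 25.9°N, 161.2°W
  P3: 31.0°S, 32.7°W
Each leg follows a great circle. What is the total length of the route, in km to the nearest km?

14504 km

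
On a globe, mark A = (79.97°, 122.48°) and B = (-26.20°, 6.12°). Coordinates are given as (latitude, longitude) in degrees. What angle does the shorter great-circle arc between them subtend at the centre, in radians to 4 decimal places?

With latitudes φ₁ = 79.970°, φ₂ = -26.200° and longitude difference Δλ = -116.360°:
cos c = sin φ₁ sin φ₂ + cos φ₁ cos φ₂ cos Δλ = (0.9847)(-0.4415) + (0.1742)(0.8973)(-0.4440) = -0.50414,
so c = arccos(-0.50414) = 2.09919 rad.
So the angular separation is 2.0992 rad.

2.0992 rad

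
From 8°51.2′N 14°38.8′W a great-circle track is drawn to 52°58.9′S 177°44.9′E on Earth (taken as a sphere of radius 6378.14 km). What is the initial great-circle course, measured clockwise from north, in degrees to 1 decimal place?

190.5°

Δλ = -167.605° = -2.9253 rad.
y = sin Δλ · cos φ₂ = (-0.2147)(0.6021) = -0.1292
x = cos φ₁ sin φ₂ − sin φ₁ cos φ₂ cos Δλ = (0.9881)(-0.7984) − (0.1539)(0.6021)(-0.9767) = -0.6984
θ = atan2(y, x) = -169.52°; adding 360° gives 190.5°.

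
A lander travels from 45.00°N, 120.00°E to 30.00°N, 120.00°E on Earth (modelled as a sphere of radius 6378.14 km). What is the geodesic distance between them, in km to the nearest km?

1670 km

Let φ₁ = 0.7854 rad, φ₂ = 0.5236 rad, and Δλ = 0.0000 rad.
Haversine: a = sin²(Δφ/2) + cos φ₁ cos φ₂ sin²(Δλ/2) = 0.0170 + (0.7071)(0.8660)(0.0000) = 0.01704.
Central angle c = 2·arcsin(√a) = 0.26180 rad.
Distance = R·c = 6378.14 × 0.2618 ≈ 1670 km.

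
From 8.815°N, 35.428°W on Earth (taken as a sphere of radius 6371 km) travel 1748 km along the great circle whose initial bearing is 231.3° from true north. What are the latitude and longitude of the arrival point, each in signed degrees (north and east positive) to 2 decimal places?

Angular distance δ = d/R = 1748/6371 = 0.27437 rad; initial bearing θ = 4.0369 rad.
sin φ₂ = sin φ₁ cos δ + cos φ₁ sin δ cos θ = (0.1532)(0.9626) + (0.9882)(0.2709)(-0.6252) = -0.0199, so φ₂ = -1.14°.
Δλ = atan2(sin θ sin δ cos φ₁, cos δ − sin φ₁ sin φ₂) = atan2(-0.2090, 0.9656) = -12.210°.
λ₂ = -35.428° − 12.210° = -47.64°.

-1.14°, -47.64°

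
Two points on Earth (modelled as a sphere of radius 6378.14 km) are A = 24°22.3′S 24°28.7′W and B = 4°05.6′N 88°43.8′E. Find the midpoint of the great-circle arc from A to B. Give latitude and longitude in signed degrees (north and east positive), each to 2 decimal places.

The central angle between A and B is δ = 1.9687 rad.
With f = 0.5, the slerp weights are sin((1−f)δ)/sin δ = 0.9035 and sin(fδ)/sin δ = 0.9035.
Weighted sum of the unit vectors: (0.9035)·(0.8290,-0.3774,-0.4127) + (0.9035)·(0.0221,0.9972,0.0714) = (0.7690, 0.5600, -0.3083).
Converting back: φ = atan2(z, √(x²+y²)) = -17.96°, λ = atan2(y, x) = 36.06°.

-17.96°, 36.06°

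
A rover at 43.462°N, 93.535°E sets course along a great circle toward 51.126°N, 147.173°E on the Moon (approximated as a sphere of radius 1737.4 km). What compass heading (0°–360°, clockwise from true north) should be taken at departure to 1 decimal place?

58.5°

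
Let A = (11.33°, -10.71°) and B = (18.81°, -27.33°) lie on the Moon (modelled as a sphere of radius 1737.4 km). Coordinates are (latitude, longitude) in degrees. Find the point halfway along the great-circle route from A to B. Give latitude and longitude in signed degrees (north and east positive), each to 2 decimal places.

15.22°, -18.87°

Central angle δ = 0.3087 rad. Interpolating on the sphere with fraction f = 0.5:
P = [sin((1−f)δ)·A + sin(fδ)·B] / sin δ = 0.5060·A + 0.5060·B in Cartesian coordinates,
giving P = (0.9130, -0.3121, 0.2626), i.e. latitude 15.22°, longitude -18.87°.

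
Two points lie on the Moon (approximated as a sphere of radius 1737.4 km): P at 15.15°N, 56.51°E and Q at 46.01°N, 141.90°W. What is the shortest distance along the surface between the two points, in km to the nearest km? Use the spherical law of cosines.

3536 km

In radians: φ₁ = 0.2644, φ₂ = 0.8030, Δλ = 161.590° = 2.8203 rad.
cos c = sin φ₁ sin φ₂ + cos φ₁ cos φ₂ cos Δλ = (0.2613)(0.7195) + (0.9652)(0.6945)(-0.9488) = -0.44806,
so c = arccos(-0.44806) = 2.03539 rad.
Distance = R·c = 1737.4 × 2.0354 ≈ 3536 km.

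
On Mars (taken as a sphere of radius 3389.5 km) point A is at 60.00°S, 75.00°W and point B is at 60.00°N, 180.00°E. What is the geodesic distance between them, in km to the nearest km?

8552 km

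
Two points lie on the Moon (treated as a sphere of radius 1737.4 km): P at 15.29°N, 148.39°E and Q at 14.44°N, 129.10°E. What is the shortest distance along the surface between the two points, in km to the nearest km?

566 km

In radians: φ₁ = 0.2669, φ₂ = 0.2520, Δλ = -19.290° = -0.3367 rad.
cos c = sin φ₁ sin φ₂ + cos φ₁ cos φ₂ cos Δλ = (0.2637)(0.2494) + (0.9646)(0.9684)(0.9439) = 0.94745,
so c = arccos(0.94745) = 0.32564 rad.
Distance = R·c = 1737.4 × 0.3256 ≈ 566 km.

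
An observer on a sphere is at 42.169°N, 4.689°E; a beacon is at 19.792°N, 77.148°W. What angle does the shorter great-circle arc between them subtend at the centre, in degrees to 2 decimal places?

With latitudes φ₁ = 42.169°, φ₂ = 19.792° and longitude difference Δλ = -81.837°:
Haversine: a = sin²(Δφ/2) + cos φ₁ cos φ₂ sin²(Δλ/2) = 0.0377 + (0.7412)(0.9409)(0.4290) = 0.33683.
Central angle c = 2·arcsin(√a) = 1.23837 rad.
So the angular separation is 70.95°.

70.95°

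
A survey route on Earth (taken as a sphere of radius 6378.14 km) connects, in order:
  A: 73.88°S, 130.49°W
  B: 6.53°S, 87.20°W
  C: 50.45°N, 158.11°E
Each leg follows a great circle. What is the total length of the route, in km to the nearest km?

Leg A→B: central angle 1.2556 rad, distance 8008.1 km.
Leg B→C: central angle 1.9304 rad, distance 12312.6 km.
Total: 8008.1 + 12312.6 ≈ 20321 km.

20321 km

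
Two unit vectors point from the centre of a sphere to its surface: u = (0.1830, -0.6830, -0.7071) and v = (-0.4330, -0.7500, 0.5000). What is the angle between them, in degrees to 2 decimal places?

85.44°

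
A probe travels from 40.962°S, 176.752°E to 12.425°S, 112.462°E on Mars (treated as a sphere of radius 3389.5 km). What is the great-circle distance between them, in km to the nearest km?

With latitudes φ₁ = -40.962°, φ₂ = -12.425° and longitude difference Δλ = -64.290°:
cos c = sin φ₁ sin φ₂ + cos φ₁ cos φ₂ cos Δλ = (-0.6556)(-0.2152) + (0.7551)(0.9766)(0.4338) = 0.46097,
so c = arccos(0.46097) = 1.09171 rad.
Distance = R·c = 3389.5 × 1.0917 ≈ 3700 km.

3700 km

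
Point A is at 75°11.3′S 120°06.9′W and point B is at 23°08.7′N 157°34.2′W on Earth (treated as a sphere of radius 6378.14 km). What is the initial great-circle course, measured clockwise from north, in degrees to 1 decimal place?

With φ₁ = -1.3123, φ₂ = 0.4040, Δλ = -0.6537 rad, the forward-azimuth formula gives
θ = atan2( sin Δλ cos φ₂ , cos φ₁ sin φ₂ − sin φ₁ cos φ₂ cos Δλ ) = atan2(-0.5592, 0.8062) = -34.75°.
Adding 360° brings this into [0°, 360°): 325.3°.

325.3°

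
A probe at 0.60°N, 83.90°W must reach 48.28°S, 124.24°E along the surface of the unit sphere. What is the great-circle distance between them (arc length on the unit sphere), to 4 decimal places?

In radians: φ₁ = 0.0105, φ₂ = -0.8426, Δλ = -151.860° = -2.6505 rad.
cos c = sin φ₁ sin φ₂ + cos φ₁ cos φ₂ cos Δλ = (0.0105)(-0.7464) + (0.9999)(0.6655)(-0.8818) = -0.59461,
so c = arccos(-0.59461) = 2.20758 rad.
On the unit sphere the arc length equals the central angle: 2.2076.

2.2076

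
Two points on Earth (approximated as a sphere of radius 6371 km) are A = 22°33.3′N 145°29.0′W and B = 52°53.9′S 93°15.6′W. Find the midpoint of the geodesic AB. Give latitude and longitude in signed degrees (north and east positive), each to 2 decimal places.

Central angle δ = 1.5354 rad. Interpolating on the sphere with fraction f = 0.5:
P = [sin((1−f)δ)·A + sin(fδ)·B] / sin δ = 0.6949·A + 0.6949·B in Cartesian coordinates,
giving P = (-0.5526, -0.7822, -0.2877), i.e. latitude -16.72°, longitude -125.24°.

-16.72°, -125.24°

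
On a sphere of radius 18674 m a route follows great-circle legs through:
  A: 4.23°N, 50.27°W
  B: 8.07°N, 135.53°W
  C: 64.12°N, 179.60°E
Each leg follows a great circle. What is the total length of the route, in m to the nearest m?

Leg A→B: central angle 1.4787 rad, distance 27613.6 m.
Leg B→C: central angle 1.1234 rad, distance 20979.1 m.
Total: 27613.6 + 20979.1 ≈ 48593 m.

48593 m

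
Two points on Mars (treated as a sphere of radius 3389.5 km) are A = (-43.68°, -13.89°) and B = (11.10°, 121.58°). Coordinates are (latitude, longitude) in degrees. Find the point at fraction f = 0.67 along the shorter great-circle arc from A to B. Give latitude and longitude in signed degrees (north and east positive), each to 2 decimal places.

-21.11°, 92.88°

Central angle δ = 2.2638 rad. Interpolating on the sphere with fraction f = 0.67:
P = [sin((1−f)δ)·A + sin(fδ)·B] / sin δ = 0.8832·A + 1.2980·B in Cartesian coordinates,
giving P = (-0.0469, 0.9317, -0.3601), i.e. latitude -21.11°, longitude 92.88°.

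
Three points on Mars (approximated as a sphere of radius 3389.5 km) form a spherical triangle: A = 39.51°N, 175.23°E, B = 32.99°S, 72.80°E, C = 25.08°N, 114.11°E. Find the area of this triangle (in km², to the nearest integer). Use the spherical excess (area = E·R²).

Side lengths (central angles): a = 1.2241, b = 0.9183, c = 2.0780 rad; semiperimeter s = 2.1102.
By l'Huilier's theorem, tan(E/4) = √[tan(s/2) tan((s−a)/2) tan((s−b)/2) tan((s−c)/2)], giving spherical excess E = 0.3812 rad.
Area = E·R² = 0.3812 × (3389.5)² ≈ 4379929 km².

4379929 km²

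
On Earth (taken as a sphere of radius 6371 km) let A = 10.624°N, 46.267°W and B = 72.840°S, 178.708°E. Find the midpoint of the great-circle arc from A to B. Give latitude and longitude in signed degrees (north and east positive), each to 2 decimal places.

-43.88°, -61.34°

The central angle between A and B is δ = 1.9620 rad.
With f = 0.5, the slerp weights are sin((1−f)δ)/sin δ = 0.8990 and sin(fδ)/sin δ = 0.8990.
Weighted sum of the unit vectors: (0.8990)·(0.6794,-0.7102,0.1844) + (0.8990)·(-0.2950,0.0067,-0.9555) = (0.3456, -0.6324, -0.6932).
Converting back: φ = atan2(z, √(x²+y²)) = -43.88°, λ = atan2(y, x) = -61.34°.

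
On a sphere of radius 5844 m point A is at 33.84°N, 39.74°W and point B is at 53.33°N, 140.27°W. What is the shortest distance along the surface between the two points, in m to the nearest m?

7053 m

With latitudes φ₁ = 33.840°, φ₂ = 53.330° and longitude difference Δλ = -100.530°:
cos c = sin φ₁ sin φ₂ + cos φ₁ cos φ₂ cos Δλ = (0.5569)(0.8021) + (0.8306)(0.5972)(-0.1828) = 0.35601,
so c = arccos(0.35601) = 1.20680 rad.
Distance = R·c = 5844 × 1.2068 ≈ 7053 m.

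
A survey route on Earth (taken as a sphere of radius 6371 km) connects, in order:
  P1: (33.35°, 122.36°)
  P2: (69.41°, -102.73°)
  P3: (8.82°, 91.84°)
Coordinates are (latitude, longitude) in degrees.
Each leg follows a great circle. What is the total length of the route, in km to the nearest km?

Leg P1→P2: central angle 1.2585 rad, distance 8018.0 km.
Leg P2→P3: central angle 1.7648 rad, distance 11243.7 km.
Total: 8018.0 + 11243.7 ≈ 19262 km.

19262 km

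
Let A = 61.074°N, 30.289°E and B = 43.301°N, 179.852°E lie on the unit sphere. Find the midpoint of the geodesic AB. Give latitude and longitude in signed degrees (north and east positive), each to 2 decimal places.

75.78°, 141.60°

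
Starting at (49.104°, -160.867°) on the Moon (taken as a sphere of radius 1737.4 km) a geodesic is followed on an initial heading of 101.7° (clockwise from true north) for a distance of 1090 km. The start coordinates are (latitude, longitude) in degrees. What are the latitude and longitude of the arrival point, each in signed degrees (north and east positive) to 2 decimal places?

Angular distance δ = d/R = 1090/1737.4 = 0.62737 rad; initial bearing θ = 1.7750 rad.
sin φ₂ = sin φ₁ cos δ + cos φ₁ sin δ cos θ = (0.7559)(0.8096) + (0.6547)(0.5870)(-0.2028) = 0.5340, so φ₂ = 32.28°.
Δλ = atan2(sin θ sin δ cos φ₁, cos δ − sin φ₁ sin φ₂) = atan2(0.3763, 0.4059) = 42.835°.
λ₂ = -160.867° + 42.835° = -118.03°.

32.28°, -118.03°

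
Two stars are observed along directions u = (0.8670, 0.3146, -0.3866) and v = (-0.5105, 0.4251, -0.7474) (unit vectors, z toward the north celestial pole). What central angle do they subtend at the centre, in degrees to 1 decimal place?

u·v = -0.0199; |u| = 1.0001, |v| = 1.0000.
cos θ = (u·v)/(|u||v|) = -0.0199, so θ = 91.1°.

91.1°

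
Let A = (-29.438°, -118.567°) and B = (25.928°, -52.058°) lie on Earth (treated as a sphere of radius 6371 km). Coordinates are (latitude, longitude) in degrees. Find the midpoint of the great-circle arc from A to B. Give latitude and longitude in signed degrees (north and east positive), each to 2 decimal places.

-2.10°, -84.71°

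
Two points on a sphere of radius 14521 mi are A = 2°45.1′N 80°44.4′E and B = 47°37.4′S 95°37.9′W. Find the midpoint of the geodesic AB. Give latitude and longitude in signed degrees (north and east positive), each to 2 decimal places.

Central angle δ = 2.3565 rad. Interpolating on the sphere with fraction f = 0.5:
P = [sin((1−f)δ)·A + sin(fδ)·B] / sin δ = 1.3071·A + 1.3071·B in Cartesian coordinates,
giving P = (0.1236, 0.4118, -0.9028), i.e. latitude -64.53°, longitude 73.29°.

-64.53°, 73.29°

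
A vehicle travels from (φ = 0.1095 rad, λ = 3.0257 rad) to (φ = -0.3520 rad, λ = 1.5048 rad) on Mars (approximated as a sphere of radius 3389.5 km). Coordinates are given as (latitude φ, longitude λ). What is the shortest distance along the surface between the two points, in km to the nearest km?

In radians: φ₁ = 0.1095, φ₂ = -0.3520, Δλ = -87.141° = -1.5209 rad.
cos c = sin φ₁ sin φ₂ + cos φ₁ cos φ₂ cos Δλ = (0.1093)(-0.3448) + (0.9940)(0.9387)(0.0499) = 0.00886,
so c = arccos(0.00886) = 1.56194 rad.
Distance = R·c = 3389.5 × 1.5619 ≈ 5294 km.

5294 km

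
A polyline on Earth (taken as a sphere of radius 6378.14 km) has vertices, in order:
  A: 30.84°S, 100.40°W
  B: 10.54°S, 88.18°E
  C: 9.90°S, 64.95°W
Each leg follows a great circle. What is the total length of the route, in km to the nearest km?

Leg A→B: central angle 2.4052 rad, distance 15340.7 km.
Leg B→C: central angle 2.5544 rad, distance 16292.0 km.
Total: 15340.7 + 16292.0 ≈ 31633 km.

31633 km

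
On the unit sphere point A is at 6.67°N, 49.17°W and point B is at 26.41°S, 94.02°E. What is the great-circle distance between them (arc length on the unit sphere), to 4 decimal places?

2.4401

Let φ₁ = 0.1164 rad, φ₂ = -0.4609 rad, and Δλ = 2.4991 rad.
cos c = sin φ₁ sin φ₂ + cos φ₁ cos φ₂ cos Δλ = (0.1162)(-0.4448) + (0.9932)(0.8956)(-0.8006) = -0.76388,
so c = arccos(-0.76388) = 2.44010 rad.
On the unit sphere the arc length equals the central angle: 2.4401.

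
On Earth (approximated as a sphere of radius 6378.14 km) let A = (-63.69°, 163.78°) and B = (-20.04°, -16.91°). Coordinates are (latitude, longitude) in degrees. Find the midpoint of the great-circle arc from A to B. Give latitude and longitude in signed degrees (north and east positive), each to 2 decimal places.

The central angle between A and B is δ = 1.6802 rad.
With f = 0.5, the slerp weights are sin((1−f)δ)/sin δ = 0.7492 and sin(fδ)/sin δ = 0.7492.
Weighted sum of the unit vectors: (0.7492)·(-0.4256,0.1238,-0.8964) + (0.7492)·(0.8988,-0.2733,-0.3427) = (0.3546, -0.1120, -0.9283).
Converting back: φ = atan2(z, √(x²+y²)) = -68.17°, λ = atan2(y, x) = -17.53°.

-68.17°, -17.53°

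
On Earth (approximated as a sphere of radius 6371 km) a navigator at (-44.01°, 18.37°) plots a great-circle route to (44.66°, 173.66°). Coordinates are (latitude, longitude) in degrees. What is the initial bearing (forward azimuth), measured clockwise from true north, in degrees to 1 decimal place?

Δλ = 155.290° = 2.7103 rad.
y = sin Δλ · cos φ₂ = (0.4180)(0.7113) = 0.2973
x = cos φ₁ sin φ₂ − sin φ₁ cos φ₂ cos Δλ = (0.7192)(0.7029) − (-0.6948)(0.7113)(-0.9084) = 0.0566
θ = atan2(y, x) = 79.22°, so the bearing is 79.2°.

79.2°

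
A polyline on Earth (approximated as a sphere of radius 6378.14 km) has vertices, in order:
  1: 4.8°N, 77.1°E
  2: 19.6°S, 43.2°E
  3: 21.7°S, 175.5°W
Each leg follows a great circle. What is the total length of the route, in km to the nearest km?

Leg 1→2: central angle 0.7211 rad, distance 4599.0 km.
Leg 2→3: central angle 2.1641 rad, distance 13802.7 km.
Total: 4599.0 + 13802.7 ≈ 18402 km.

18402 km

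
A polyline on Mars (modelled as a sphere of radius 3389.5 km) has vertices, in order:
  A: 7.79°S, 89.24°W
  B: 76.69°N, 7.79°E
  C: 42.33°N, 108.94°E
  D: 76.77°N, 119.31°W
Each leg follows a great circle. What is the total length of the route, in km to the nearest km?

12295 km

Leg A→B: central angle 1.7313 rad, distance 5868.3 km.
Leg B→C: central angle 0.8990 rad, distance 3047.1 km.
Leg C→D: central angle 0.9970 rad, distance 3379.2 km.
Total: 5868.3 + 3047.1 + 3379.2 ≈ 12295 km.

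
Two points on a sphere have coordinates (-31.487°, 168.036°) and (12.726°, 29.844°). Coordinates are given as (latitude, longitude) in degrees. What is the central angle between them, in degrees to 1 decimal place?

Let φ₁ = -0.5496 rad, φ₂ = 0.2221 rad, and Δλ = -2.4119 rad.
Haversine: a = sin²(Δφ/2) + cos φ₁ cos φ₂ sin²(Δλ/2) = 0.1416 + (0.8528)(0.9754)(0.8727) = 0.86754.
Central angle c = 2·arcsin(√a) = 2.39657 rad.
So the angular separation is 137.3°.

137.3°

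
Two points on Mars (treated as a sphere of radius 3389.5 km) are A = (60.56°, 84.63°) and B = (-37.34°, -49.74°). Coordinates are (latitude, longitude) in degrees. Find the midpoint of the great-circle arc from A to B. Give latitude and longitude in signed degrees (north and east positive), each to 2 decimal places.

24.80°, -11.84°

Central angle δ = 2.5006 rad. Interpolating on the sphere with fraction f = 0.5:
P = [sin((1−f)δ)·A + sin(fδ)·B] / sin δ = 1.5870·A + 1.5870·B in Cartesian coordinates,
giving P = (0.8884, -0.1863, 0.4195), i.e. latitude 24.80°, longitude -11.84°.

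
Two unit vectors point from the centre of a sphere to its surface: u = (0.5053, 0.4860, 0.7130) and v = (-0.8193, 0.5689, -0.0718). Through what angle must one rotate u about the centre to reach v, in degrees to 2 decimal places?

100.88°

u·v = -0.1887; |u| = 0.9999, |v| = 1.0000.
cos θ = (u·v)/(|u||v|) = -0.1887, so θ = 100.88°.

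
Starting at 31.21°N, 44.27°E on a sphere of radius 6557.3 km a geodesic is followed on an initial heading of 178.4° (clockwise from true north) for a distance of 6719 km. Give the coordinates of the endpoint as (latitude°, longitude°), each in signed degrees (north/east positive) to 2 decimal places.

-27.48°, 45.81°

Angular distance δ = d/R = 6719/6557.3 = 1.02466 rad; initial bearing θ = 3.1137 rad.
sin φ₂ = sin φ₁ cos δ + cos φ₁ sin δ cos θ = (0.5182)(0.5194) + (0.8553)(0.8545)(-0.9996) = -0.4614, so φ₂ = -27.48°.
Δλ = atan2(sin θ sin δ cos φ₁, cos δ − sin φ₁ sin φ₂) = atan2(0.0204, 0.7585) = 1.541°.
λ₂ = 44.270° + 1.541° = 45.81°.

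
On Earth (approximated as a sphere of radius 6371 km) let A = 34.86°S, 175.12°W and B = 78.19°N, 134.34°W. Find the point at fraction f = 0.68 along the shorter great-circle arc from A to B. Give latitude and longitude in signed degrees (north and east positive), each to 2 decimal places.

43.06°, -163.65°

Central angle δ = 2.0178 rad. Interpolating on the sphere with fraction f = 0.68:
P = [sin((1−f)δ)·A + sin(fδ)·B] / sin δ = 0.6673·A + 1.0872·B in Cartesian coordinates,
giving P = (-0.7011, -0.2057, 0.6827), i.e. latitude 43.06°, longitude -163.65°.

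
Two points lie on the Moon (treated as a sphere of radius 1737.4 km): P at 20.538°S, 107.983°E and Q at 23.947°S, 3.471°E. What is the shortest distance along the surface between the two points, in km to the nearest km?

2854 km

With latitudes φ₁ = -20.538°, φ₂ = -23.947° and longitude difference Δλ = -104.512°:
cos c = sin φ₁ sin φ₂ + cos φ₁ cos φ₂ cos Δλ = (-0.3508)(-0.4059) + (0.9364)(0.9139)(-0.2506) = -0.07206,
so c = arccos(-0.07206) = 1.64292 rad.
Distance = R·c = 1737.4 × 1.6429 ≈ 2854 km.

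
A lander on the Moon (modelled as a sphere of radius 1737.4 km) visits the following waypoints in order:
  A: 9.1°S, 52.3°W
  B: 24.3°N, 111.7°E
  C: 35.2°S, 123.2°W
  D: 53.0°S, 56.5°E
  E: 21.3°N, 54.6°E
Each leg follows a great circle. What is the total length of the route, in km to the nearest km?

Leg A→B: central angle 2.7656 rad, distance 4805.0 km.
Leg B→C: central angle 2.2989 rad, distance 3994.1 km.
Leg C→D: central angle 1.6022 rad, distance 2783.7 km.
Leg D→E: central angle 1.2971 rad, distance 2253.6 km.
Total: 4805.0 + 3994.1 + 2783.7 + 2253.6 ≈ 13836 km.

13836 km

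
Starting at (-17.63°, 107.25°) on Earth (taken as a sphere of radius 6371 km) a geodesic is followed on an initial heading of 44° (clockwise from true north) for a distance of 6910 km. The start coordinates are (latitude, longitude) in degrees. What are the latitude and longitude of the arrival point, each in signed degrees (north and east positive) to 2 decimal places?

Angular distance δ = d/R = 6910/6371 = 1.08460 rad; initial bearing θ = 0.7679 rad.
sin φ₂ = sin φ₁ cos δ + cos φ₁ sin δ cos θ = (-0.3029)(0.4673) + (0.9530)(0.8841)(0.7193) = 0.4646, so φ₂ = 27.68°.
Δλ = atan2(sin θ sin δ cos φ₁, cos δ − sin φ₁ sin φ₂) = atan2(0.5853, 0.6080) = 43.912°.
λ₂ = 107.250° + 43.912° = 151.16°.

27.68°, 151.16°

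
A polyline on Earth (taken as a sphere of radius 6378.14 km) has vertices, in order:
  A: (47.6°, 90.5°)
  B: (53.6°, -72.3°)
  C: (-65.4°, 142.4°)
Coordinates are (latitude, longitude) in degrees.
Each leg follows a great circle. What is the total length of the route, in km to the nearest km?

26379 km

Leg A→B: central angle 1.3570 rad, distance 8655.4 km.
Leg B→C: central angle 2.7789 rad, distance 17724.0 km.
Total: 8655.4 + 17724.0 ≈ 26379 km.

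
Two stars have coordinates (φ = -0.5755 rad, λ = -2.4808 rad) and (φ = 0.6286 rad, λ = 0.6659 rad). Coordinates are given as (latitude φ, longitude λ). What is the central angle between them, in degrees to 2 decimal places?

176.95°

With latitudes φ₁ = -32.974°, φ₂ = 36.016° and longitude difference Δλ = -179.707°:
cos c = sin φ₁ sin φ₂ + cos φ₁ cos φ₂ cos Δλ = (-0.5443)(0.5880) + (0.8389)(0.8089)(-1.0000) = -0.99858,
so c = arccos(-0.99858) = 3.08833 rad.
So the angular separation is 176.95°.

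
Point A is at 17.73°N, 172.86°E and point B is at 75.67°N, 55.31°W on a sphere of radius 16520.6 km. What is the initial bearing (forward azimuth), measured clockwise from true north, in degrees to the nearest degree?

11°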